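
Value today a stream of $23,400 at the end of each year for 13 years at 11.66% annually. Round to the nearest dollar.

PV = 23400 × [1 − (1+0.1166)^(−13)] / 0.1166 = 23400 × 6.531616 = 152,839.8237

$152,840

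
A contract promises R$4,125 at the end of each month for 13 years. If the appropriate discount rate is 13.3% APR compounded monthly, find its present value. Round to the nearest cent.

R$305,501.45

i = 0.133/12 = 0.0110833 per month; n = 13·12 = 156.
Annuity factor a(156|0.0110833) = 74.060956; PV = 4125 × 74.060956 = 305,501.4453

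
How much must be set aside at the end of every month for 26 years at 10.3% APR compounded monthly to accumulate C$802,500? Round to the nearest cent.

C$514.40

With 12 periods per year: i = 0.00858333, n = 312.
FV-annuity factor = 1560.064951; PMT = 802500 / 1560.064951 = 514.4017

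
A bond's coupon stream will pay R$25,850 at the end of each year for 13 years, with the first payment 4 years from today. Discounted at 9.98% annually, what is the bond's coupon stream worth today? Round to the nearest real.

PV at t=3 (ordinary 13-year annuity): 25850 × a(13|0.0998) = 25850 × 7.110722 = 183,812.1718
PV₀ = 183,812.1718 / (1+0.0998)^3 = 183,812.1718 / 1.330274 = 138,176.1604

R$138,176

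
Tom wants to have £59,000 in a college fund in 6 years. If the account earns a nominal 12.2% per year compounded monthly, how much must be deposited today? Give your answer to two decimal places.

£28,480.89

i = 0.122/12 = 0.0101667 per month; n = 6·12 = 72.
PV = 59,000 / (1 + 0.0101667)^72 = 59,000 / 2.071564 = 28,480.8922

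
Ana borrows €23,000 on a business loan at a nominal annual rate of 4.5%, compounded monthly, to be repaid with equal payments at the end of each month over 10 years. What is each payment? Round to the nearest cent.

Periodic rate i = 0.045/12 = 0.00375; n = 10 × 12 = 120 periods.
Annuity-PV factor = 96.489324; PMT = 23000 / 96.489324 = 238.3683

€238.37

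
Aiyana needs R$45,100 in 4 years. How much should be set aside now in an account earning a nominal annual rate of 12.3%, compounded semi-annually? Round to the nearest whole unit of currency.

R$27,978

With 2 periods per year: i = 0.0615, n = 8.
PV = 45,100 / (1 + 0.0615)^8 = 45,100 / 1.611981 = 27,977.9928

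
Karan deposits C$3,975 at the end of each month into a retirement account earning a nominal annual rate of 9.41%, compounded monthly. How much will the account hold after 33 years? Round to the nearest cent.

C$10,669,010.24

Periodic rate i = 0.0941/12 = 0.00784167; n = 33 × 12 = 396 periods.
FV = PMT · [(1+i)^n − 1] / i = 3975 · 2684.027734 = 10,669,010.2410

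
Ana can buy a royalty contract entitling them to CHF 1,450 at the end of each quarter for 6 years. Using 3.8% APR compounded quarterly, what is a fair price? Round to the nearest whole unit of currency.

CHF 30,987

i = 0.038/4 = 0.0095 per quarter; n = 6·4 = 24.
Annuity factor a(24|0.0095) = 21.370368; PV = 1450 × 21.370368 = 30,987.0340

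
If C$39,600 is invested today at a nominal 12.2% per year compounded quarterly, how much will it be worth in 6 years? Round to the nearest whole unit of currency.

With 4 periods per year: i = 0.0305, n = 24.
39,600 × (1+0.0305)^24 = 39,600 × 2.056610 = 81,441.7492

C$81,442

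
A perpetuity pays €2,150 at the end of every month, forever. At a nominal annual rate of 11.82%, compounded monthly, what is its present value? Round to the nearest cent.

€218,274.11

Periodic rate i = 0.1182/12 = 0.00985.
PV = C/r = 2150/0.00985 = 218,274.1117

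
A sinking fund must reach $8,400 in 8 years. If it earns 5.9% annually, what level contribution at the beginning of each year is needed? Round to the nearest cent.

$804.30

FV-annuity factor × (1+i) = 10.443870; PMT = 8400 / 10.443870 = 804.2995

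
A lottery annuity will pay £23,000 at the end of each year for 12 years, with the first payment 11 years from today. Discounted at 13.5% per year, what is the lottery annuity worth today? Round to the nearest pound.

Value one period before first payment (t=10): 23000 × [1 − (1+0.135)^(−12)] / 0.135 = 23000 × 5.786658 = 133,093.1321
PV₀ = 133,093.1321 / (1+0.135)^10 = 133,093.1321 / 3.547796 = 37,514.3158

£37,514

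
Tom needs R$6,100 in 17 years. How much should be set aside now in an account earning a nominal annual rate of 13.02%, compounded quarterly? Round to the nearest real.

R$691

Periodic rate i = 0.1302/4 = 0.03255; n = 17 × 4 = 68 periods.
PV = FV·(1+i)^(−n) = 6,100 × 0.113252 = 690.8371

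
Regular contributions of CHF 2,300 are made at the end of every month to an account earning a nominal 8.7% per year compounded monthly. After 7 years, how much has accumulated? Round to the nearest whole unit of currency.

CHF 264,756

With 12 periods per year: i = 0.00725, n = 84.
FV = 2300 × [(1+0.00725)^84 − 1] / 0.00725 = 2300 × 115.111298 = 264,755.9859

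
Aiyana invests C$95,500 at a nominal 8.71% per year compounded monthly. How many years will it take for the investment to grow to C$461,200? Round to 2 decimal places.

18.14 years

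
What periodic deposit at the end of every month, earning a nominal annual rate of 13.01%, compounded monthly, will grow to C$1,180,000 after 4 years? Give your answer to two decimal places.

C$18,869.14

Periodic rate i = 0.1301/12 = 0.0108417; n = 4 × 12 = 48 periods.
PMT = 1.18e+06 / ( [(1+0.0108417)^48 − 1] / 0.0108417 ) = 1.18e+06 / 62.535987 = 18,869.1354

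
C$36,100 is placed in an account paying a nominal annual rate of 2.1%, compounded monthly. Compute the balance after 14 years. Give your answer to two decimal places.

With 12 periods per year: i = 0.00175, n = 168.
FV = PV·(1+i)^n = 36,100 × 1.341439 = 48,425.9543

C$48,425.95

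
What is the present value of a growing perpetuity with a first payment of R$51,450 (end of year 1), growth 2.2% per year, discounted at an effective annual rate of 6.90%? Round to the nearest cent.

R$1,094,680.85

PV = D₁/(r − g) = 51450/(0.069 − 0.022) = 1,094,680.8511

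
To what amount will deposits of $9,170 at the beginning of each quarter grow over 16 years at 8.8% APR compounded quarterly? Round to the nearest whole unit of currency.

$1,288,975

i = 0.088/4 = 0.022 per quarter; n = 16·4 = 64.
FV = 9170 × [(1+0.022)^64 − 1] / 0.022 × (1+i) = 9170 × 140.564375 = 1,288,975.3201
(Beginning-of-period payments → annuity-due factor ×(1+i).)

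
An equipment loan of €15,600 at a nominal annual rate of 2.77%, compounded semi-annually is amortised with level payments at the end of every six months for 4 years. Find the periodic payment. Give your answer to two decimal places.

i = 0.0277/2 = 0.01385 per half-year; n = 4·2 = 8.
PMT = 15600 / ( [1 − (1+0.01385)^(−8)] / 0.01385 ) = 15600 / 7.523570 = 2,073.4837

€2,073.48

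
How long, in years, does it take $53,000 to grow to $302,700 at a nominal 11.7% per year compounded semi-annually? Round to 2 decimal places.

Periodic rate i = 0.117/2 = 0.0585.
(1+i)^n = 302700/53000 = 5.71132, so n = ln 5.71132 / ln 1.0585 = 30.6484 half-years
= 30.6484/2 years

15.32 years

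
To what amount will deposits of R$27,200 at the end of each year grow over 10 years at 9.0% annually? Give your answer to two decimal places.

R$413,247.69

FV = 27200 × [(1+0.09)^10 − 1] / 0.09 = 27200 × 15.192930 = 413,247.6883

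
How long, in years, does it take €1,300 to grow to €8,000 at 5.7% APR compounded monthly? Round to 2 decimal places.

31.95 years

Periodic rate i = 0.057/12 = 0.00475.
(1+i)^n = 8000/1300 = 6.15385, so n = ln 6.15385 / ln 1.00475 = 383.4504 months
= 383.4504/12 years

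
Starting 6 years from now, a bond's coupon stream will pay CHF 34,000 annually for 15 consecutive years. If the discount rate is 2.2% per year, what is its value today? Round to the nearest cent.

CHF 386,034.72

Value one period before first payment (t=5): 34000 × [1 − (1+0.022)^(−15)] / 0.022 = 34000 × 12.659074 = 430,408.5066
PV₀ = 430,408.5066 / (1+0.022)^5 = 430,408.5066 / 1.114948 = 386,034.7202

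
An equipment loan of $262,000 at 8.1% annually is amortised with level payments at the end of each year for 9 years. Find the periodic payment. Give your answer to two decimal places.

PMT = 262000 / ( [1 − (1+0.081)^(−9)] / 0.081 ) = 262000 / 6.220994 = 42,115.4540

$42,115.45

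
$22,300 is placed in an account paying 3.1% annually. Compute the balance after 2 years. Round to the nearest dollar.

$23,704

FV = 22,300 × (1 + 0.031)^2 = 23,704.0303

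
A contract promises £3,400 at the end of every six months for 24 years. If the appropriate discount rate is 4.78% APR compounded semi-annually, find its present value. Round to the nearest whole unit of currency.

£96,475

i = 0.0478/2 = 0.0239 per half-year; n = 24·2 = 48.
PV = 3400 × [1 − (1+0.0239)^(−48)] / 0.0239 = 3400 × 28.374960 = 96,474.8640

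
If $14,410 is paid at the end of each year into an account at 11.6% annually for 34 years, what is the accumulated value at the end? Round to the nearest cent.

Accumulation factor s(34|0.116) = 351.231896; FV = 14410 × 351.231896 = 5,061,251.6172

$5,061,251.62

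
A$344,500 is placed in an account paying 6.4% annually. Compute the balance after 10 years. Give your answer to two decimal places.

344,500 × (1+0.064)^10 = 344,500 × 1.859586 = 640,627.3942

A$640,627.39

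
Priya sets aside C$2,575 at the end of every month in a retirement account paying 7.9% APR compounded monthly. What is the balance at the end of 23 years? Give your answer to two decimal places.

C$2,001,395.81

With 12 periods per year: i = 0.00658333, n = 276.
FV = PMT · [(1+i)^n − 1] / i = 2575 · 777.241091 = 2,001,395.8089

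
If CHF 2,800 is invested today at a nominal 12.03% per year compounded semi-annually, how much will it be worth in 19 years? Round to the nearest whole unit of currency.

CHF 25,770

i = 0.1203/2 = 0.06015 per half-year; n = 19·2 = 38.
FV = 2,800 × (1 + 0.06015)^38 = 25,770.1000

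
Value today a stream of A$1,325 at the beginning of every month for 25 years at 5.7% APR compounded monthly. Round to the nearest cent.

i = 0.057/12 = 0.00475 per month; n = 25·12 = 300.
PV = PMT · [1 − (1+i)^(−n)] / i × (1+i) = 1325 · 160.480524 = 212,636.6941
Payments are at the start of each period, so multiply by (1+i).

A$212,636.69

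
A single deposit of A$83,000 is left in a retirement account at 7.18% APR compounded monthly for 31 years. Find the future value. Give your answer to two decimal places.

A$763,572.59

i = 0.0718/12 = 0.00598333 per month; n = 31·12 = 372.
83,000 × (1+0.00598333)^372 = 83,000 × 9.199670 = 763,572.5927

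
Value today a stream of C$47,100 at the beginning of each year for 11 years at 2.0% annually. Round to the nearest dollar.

C$470,180

PV = 47100 × [1 − (1+0.02)^(−11)] / 0.02 × (1+i) = 47100 × 9.982585 = 470,179.7538
(Beginning-of-period payments → annuity-due factor ×(1+i).)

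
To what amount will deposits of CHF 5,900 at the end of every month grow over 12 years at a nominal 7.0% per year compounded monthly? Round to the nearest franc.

CHF 1,325,700

Periodic rate i = 0.07/12 = 0.00583333; n = 12 × 12 = 144 periods.
FV = 5900 × [(1+0.00583333)^144 − 1] / 0.00583333 = 5900 × 224.694985 = 1,325,700.4097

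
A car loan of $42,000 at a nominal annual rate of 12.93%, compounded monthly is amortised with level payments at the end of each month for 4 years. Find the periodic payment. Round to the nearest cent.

$1,125.30

i = 0.1293/12 = 0.010775 per month; n = 4·12 = 48.
Annuity-PV factor = 37.323507; PMT = 42000 / 37.323507 = 1,125.2962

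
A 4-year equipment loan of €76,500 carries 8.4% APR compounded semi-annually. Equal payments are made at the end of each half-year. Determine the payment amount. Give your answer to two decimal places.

With 2 periods per year: i = 0.042, n = 8.
Annuity-PV factor = 6.677489; PMT = 76500 / 6.677489 = 11,456.4029

€11,456.40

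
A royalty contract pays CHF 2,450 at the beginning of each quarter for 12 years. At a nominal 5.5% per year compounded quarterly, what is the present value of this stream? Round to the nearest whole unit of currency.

CHF 86,851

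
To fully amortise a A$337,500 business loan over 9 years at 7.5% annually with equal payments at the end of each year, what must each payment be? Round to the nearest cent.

Annuity-PV factor = 6.378887; PMT = 337500 / 6.378887 = 52,908.9163

A$52,908.92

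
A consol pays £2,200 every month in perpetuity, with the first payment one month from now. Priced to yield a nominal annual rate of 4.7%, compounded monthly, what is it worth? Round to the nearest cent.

£561,702.13

Periodic rate i = 0.047/12 = 0.00391667.
PV = PMT / i = 2200 / 0.00391667 = 561,702.1277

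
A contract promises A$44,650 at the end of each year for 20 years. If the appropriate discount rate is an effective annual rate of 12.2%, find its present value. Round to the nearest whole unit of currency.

Annuity factor a(20|0.122) = 7.376780; PV = 44650 × 7.376780 = 329,373.2049

A$329,373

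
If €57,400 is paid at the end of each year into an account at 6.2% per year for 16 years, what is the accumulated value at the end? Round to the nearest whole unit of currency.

€1,498,081

Accumulation factor s(16|0.062) = 26.098974; FV = 57400 × 26.098974 = 1,498,081.1142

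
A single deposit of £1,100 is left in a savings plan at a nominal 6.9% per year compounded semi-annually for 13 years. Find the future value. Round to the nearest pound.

£2,657

i = 0.069/2 = 0.0345 per half-year; n = 13·2 = 26.
1,100 × (1+0.0345)^26 = 1,100 × 2.415421 = 2,656.9633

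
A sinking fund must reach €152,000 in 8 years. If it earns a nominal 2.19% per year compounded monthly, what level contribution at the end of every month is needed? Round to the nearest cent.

€1,450.12

i = 0.0219/12 = 0.001825 per month; n = 8·12 = 96.
FV-annuity factor = 104.818769; PMT = 152000 / 104.818769 = 1,450.1220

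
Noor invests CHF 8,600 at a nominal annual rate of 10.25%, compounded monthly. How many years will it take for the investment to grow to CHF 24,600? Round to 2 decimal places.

Periodic rate i = 0.1025/12 = 0.00854167.
n = ln(24600/8600) / ln(1+0.00854167) = ln(2.86047) / 0.008505 = 123.5668 months
= 123.5668/12 years

10.30 years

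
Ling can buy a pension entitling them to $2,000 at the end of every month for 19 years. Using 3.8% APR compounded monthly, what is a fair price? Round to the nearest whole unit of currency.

$324,421

Periodic rate i = 0.038/12 = 0.00316667; n = 19 × 12 = 228 periods.
PV = 2000 × [1 − (1+0.00316667)^(−228)] / 0.00316667 = 2000 × 162.210253 = 324,420.5065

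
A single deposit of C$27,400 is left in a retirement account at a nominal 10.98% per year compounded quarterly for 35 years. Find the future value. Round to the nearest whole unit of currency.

Periodic rate i = 0.1098/4 = 0.02745; n = 35 × 4 = 140 periods.
FV = 27,400 × (1 + 0.02745)^140 = 1,214,082.1400

C$1,214,082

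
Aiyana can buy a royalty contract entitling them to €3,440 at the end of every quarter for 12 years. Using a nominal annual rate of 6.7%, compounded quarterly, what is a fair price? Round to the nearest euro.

€112,847

Periodic rate i = 0.067/4 = 0.01675; n = 12 × 4 = 48 periods.
Annuity factor a(48|0.01675) = 32.804452; PV = 3440 × 32.804452 = 112,847.3150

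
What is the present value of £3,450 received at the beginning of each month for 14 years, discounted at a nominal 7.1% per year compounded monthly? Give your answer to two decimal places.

Periodic rate i = 0.071/12 = 0.00591667; n = 14 × 12 = 168 periods.
PV = PMT · [1 − (1+i)^(−n)] / i × (1+i) = 3450 · 106.908434 = 368,834.0962
Payments are at the start of each period, so multiply by (1+i).

£368,834.10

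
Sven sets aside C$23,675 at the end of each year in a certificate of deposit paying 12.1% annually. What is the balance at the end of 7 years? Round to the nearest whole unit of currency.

C$239,594

Accumulation factor s(7|0.121) = 10.120126; FV = 23675 × 10.120126 = 239,593.9800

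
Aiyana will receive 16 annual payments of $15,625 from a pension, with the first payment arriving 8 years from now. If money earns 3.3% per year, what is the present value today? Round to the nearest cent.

$152,840.41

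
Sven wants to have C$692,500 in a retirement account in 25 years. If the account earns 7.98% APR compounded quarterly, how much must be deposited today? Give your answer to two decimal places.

i = 0.0798/4 = 0.01995 per quarter; n = 25·4 = 100.
PV = 692,500 / (1 + 0.01995)^100 = 692,500 / 7.209219 = 96,057.5594

C$96,057.56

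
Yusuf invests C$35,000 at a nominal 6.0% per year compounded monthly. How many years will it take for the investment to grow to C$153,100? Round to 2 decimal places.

Periodic rate i = 0.06/12 = 0.005.
n = ln(153100/35000) / ln(1+0.005) = ln(4.37429) / 0.004988 = 295.8859 months
= 295.8859/12 years

24.66 years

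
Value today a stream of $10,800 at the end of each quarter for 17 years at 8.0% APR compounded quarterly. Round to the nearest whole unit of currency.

$399,530

i = 0.08/4 = 0.02 per quarter; n = 17·4 = 68.
Annuity factor a(68|0.02) = 36.993564; PV = 10800 × 36.993564 = 399,530.4859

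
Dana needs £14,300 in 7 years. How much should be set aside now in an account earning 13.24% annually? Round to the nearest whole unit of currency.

PV = FV·(1+i)^(−n) = 14,300 × 0.418795 = 5,988.7614

£5,989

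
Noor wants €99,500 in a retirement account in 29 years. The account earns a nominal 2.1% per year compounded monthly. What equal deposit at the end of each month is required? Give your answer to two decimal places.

Periodic rate i = 0.021/12 = 0.00175; n = 29 × 12 = 348 periods.
FV-annuity factor = 478.636314; PMT = 99500 / 478.636314 = 207.8823

€207.88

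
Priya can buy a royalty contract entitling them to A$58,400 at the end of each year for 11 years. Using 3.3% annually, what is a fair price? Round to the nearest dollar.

A$531,484

PV = PMT · [1 − (1+i)^(−n)] / i = 58400 · 9.100752 = 531,483.9379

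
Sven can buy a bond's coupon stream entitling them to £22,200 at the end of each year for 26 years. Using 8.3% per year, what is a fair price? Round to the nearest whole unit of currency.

£233,824

PV = 22200 × [1 − (1+0.083)^(−26)] / 0.083 = 22200 × 10.532602 = 233,823.7579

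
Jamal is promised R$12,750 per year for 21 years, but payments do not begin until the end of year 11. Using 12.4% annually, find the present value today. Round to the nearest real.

R$29,203

Value one period before first payment (t=10): 12750 × [1 − (1+0.124)^(−21)] / 0.124 = 12750 × 7.371911 = 93,991.8637
PV₀ = 93,991.8637 / (1+0.124)^10 = 93,991.8637 / 3.218571 = 29,202.9785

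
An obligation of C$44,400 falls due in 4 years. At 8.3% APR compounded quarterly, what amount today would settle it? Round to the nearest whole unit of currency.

With 4 periods per year: i = 0.02075, n = 16.
Discount factor = (1+0.02075)^(−16) = 0.719929; PV = 44,400 × 0.719929 = 31,964.8560

C$31,965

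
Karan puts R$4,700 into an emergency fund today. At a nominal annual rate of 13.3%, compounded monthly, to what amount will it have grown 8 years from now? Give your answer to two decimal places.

R$13,540.83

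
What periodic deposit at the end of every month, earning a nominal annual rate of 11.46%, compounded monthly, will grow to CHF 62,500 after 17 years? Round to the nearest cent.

With 12 periods per year: i = 0.00955, n = 204.
PMT = 62500 / ( [(1+0.00955)^204 − 1] / 0.00955 ) = 62500 / 623.192762 = 100.2900

CHF 100.29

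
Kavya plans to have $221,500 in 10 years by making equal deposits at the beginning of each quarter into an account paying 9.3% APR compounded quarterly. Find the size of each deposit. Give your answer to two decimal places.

$3,338.17

Periodic rate i = 0.093/4 = 0.02325; n = 10 × 4 = 40 periods.
FV-annuity factor × (1+i) = 66.353628; PMT = 221500 / 66.353628 = 3,338.1747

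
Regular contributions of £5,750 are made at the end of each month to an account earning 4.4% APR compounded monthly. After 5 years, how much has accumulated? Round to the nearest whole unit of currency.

i = 0.044/12 = 0.00366667 per month; n = 5·12 = 60.
Accumulation factor s(60|0.00366667) = 66.975129; FV = 5750 × 66.975129 = 385,106.9907

£385,107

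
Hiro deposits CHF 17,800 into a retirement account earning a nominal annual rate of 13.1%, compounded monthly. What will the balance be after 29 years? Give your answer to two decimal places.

CHF 778,689.16

Periodic rate i = 0.131/12 = 0.0109167; n = 29 × 12 = 348 periods.
FV = 17,800 × (1 + 0.0109167)^348 = 778,689.1567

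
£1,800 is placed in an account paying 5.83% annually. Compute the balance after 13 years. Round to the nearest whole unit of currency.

FV = PV·(1+i)^n = 1,800 × 2.088884 = 3,759.9914

£3,760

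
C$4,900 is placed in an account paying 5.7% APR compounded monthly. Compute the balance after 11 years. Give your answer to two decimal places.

C$9,159.13

i = 0.057/12 = 0.00475 per month; n = 11·12 = 132.
FV = 4,900 × (1 + 0.00475)^132 = 9,159.1262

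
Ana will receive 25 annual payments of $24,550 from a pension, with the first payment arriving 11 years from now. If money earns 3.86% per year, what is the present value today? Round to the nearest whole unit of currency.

$266,537

Value one period before first payment (t=10): 24550 × [1 − (1+0.0386)^(−25)] / 0.0386 = 24550 × 15.855841 = 389,260.8888
Discount back 10 years: 389,260.8888 × (1+0.0386)^(−10) = 389,260.8888 × 0.684726 = 266,537.0504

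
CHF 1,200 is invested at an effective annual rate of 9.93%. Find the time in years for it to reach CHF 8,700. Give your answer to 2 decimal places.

(1+i)^n = 8700/1200 = 7.25000, so n = ln 7.25000 / ln 1.0993 = 20.9245 years

20.92 years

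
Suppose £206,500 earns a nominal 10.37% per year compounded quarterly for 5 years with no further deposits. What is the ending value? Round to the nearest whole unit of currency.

£344,534

i = 0.1037/4 = 0.025925 per quarter; n = 5·4 = 20.
FV = PV·(1+i)^n = 206,500 × 1.668446 = 344,534.1813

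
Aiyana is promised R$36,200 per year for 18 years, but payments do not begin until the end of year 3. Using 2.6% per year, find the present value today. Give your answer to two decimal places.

Value one period before first payment (t=2): 36200 × [1 − (1+0.026)^(−18)] / 0.026 = 36200 × 14.230381 = 515,139.7957
PV₀ = 515,139.7957 / (1+0.026)^2 = 515,139.7957 / 1.052676 = 489,362.1548

R$489,362.15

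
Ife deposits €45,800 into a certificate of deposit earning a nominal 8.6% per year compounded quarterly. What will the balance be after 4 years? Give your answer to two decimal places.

i = 0.086/4 = 0.0215 per quarter; n = 4·4 = 16.
FV = PV·(1+i)^n = 45,800 × 1.405445 = 64,369.3930

€64,369.39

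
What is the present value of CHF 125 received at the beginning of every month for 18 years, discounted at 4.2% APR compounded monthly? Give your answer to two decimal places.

Periodic rate i = 0.042/12 = 0.0035; n = 18 × 12 = 216 periods.
PV = PMT · [1 − (1+i)^(−n)] / i × (1+i) = 125 · 151.912409 = 18,989.0511
Payments are at the start of each period, so multiply by (1+i).

CHF 18,989.05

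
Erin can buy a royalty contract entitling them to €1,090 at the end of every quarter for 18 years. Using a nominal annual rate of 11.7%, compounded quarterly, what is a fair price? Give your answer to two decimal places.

€32,589.79

i = 0.117/4 = 0.02925 per quarter; n = 18·4 = 72.
PV = PMT · [1 − (1+i)^(−n)] / i = 1090 · 29.898886 = 32,589.7854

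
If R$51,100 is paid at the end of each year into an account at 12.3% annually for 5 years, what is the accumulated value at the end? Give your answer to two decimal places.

FV = 51100 × [(1+0.123)^5 − 1] / 0.123 = 51100 × 6.390823 = 326,571.0666

R$326,571.07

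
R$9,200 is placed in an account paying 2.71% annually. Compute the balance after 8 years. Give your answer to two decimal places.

R$11,394.35

FV = PV·(1+i)^n = 9,200 × 1.238517 = 11,394.3528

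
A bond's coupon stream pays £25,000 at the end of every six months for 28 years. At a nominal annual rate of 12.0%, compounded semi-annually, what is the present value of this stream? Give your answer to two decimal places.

£400,720.35

Periodic rate i = 0.12/2 = 0.06; n = 28 × 2 = 56 periods.
PV = PMT · [1 − (1+i)^(−n)] / i = 25000 · 16.028814 = 400,720.3530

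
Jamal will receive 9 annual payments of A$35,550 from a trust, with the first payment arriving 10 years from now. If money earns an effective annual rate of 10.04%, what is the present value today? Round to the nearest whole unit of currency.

A$86,406

PV at t=9 (ordinary 9-year annuity): 35550 × a(9|0.1004) = 35550 × 5.749879 = 204,408.1863
Discount back 9 years: 204,408.1863 × (1+0.1004)^(−9) = 204,408.1863 × 0.422712 = 86,405.8306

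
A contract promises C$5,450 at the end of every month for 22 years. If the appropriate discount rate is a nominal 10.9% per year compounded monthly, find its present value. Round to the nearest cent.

C$544,866.64

i = 0.109/12 = 0.00908333 per month; n = 22·12 = 264.
PV = 5450 × [1 − (1+0.00908333)^(−264)] / 0.00908333 = 5450 × 99.975529 = 544,866.6350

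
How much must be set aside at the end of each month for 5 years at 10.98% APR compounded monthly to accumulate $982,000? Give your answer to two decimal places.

With 12 periods per year: i = 0.00915, n = 60.
FV-annuity factor = 79.475776; PMT = 982000 / 79.475776 = 12,355.9661

$12,355.97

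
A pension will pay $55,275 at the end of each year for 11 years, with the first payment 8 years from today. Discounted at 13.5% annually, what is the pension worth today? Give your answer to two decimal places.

Value one period before first payment (t=7): 55275 × [1 − (1+0.135)^(−11)] / 0.135 = 55275 × 5.567857 = 307,763.2812
Discount back 7 years: 307,763.2812 × (1+0.135)^(−7) = 307,763.2812 × 0.412125 = 126,836.9449

$126,836.94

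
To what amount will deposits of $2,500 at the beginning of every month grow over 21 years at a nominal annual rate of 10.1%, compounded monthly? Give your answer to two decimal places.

$2,176,316.42

i = 0.101/12 = 0.00841667 per month; n = 21·12 = 252.
FV = PMT · [(1+i)^n − 1] / i × (1+i) = 2500 · 870.526566 = 2,176,316.4161
(annuity-due: payments at period start, so ×(1+i).)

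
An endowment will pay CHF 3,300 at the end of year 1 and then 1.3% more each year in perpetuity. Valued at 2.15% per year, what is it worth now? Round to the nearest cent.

PV = D₁/(r − g) = 3300/(0.0215 − 0.013) = 388,235.2941

CHF 388,235.29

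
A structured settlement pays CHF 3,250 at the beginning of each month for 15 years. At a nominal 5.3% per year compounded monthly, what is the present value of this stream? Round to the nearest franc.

Periodic rate i = 0.053/12 = 0.00441667; n = 15 × 12 = 180 periods.
PV = PMT · [1 − (1+i)^(−n)] / i × (1+i) = 3250 · 124.538781 = 404,751.0368
(annuity-due: payments at period start, so ×(1+i).)

CHF 404,751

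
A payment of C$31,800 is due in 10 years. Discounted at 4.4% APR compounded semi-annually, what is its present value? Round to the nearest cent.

C$20,578.29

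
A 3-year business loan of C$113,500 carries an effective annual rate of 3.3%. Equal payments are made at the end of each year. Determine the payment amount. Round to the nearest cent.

C$40,357.35

PMT = 113500 / ( [1 − (1+0.033)^(−3)] / 0.033 ) = 113500 / 2.812375 = 40,357.3521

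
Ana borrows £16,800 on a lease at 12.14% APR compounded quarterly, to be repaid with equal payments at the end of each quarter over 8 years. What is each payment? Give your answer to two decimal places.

Periodic rate i = 0.1214/4 = 0.03035; n = 8 × 4 = 32 periods.
Annuity-PV factor = 20.291996; PMT = 16800 / 20.291996 = 827.9126

£827.91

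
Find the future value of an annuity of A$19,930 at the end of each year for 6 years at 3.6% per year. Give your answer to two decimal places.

FV = PMT · [(1+i)^n − 1] / i = 19930 · 6.566630 = 130,872.9355

A$130,872.94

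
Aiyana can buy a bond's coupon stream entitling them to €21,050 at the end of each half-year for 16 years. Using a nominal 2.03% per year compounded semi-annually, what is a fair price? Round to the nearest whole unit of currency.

i = 0.0203/2 = 0.01015 per half-year; n = 16·2 = 32.
Annuity factor a(32|0.01015) = 27.206299; PV = 21050 × 27.206299 = 572,692.5914

€572,693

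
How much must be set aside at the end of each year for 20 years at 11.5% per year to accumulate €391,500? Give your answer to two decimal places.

€5,756.92

PMT = 391500 / ( [(1+0.115)^20 − 1] / 0.115 ) = 391500 / 68.005080 = 5,756.9229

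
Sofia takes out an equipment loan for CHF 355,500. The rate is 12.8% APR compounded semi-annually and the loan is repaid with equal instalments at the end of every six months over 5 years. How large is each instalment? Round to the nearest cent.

CHF 49,220.55

With 2 periods per year: i = 0.064, n = 10.
Annuity-PV factor = 7.222592; PMT = 355500 / 7.222592 = 49,220.5543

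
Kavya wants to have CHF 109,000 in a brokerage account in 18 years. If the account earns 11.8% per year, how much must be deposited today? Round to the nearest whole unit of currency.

PV = 109,000 / (1 + 0.118)^18 = 109,000 / 7.446505 = 14,637.7402

CHF 14,638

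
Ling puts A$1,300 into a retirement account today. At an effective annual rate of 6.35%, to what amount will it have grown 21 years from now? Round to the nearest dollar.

1,300 × (1+0.0635)^21 = 1,300 × 3.643237 = 4,736.2076

A$4,736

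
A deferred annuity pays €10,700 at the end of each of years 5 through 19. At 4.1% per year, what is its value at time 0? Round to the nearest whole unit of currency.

Value one period before first payment (t=4): 10700 × [1 − (1+0.041)^(−15)] / 0.041 = 10700 × 11.041045 = 118,139.1826
PV₀ = 118,139.1826 / (1+0.041)^4 = 118,139.1826 / 1.174365 = 100,598.3931

€100,598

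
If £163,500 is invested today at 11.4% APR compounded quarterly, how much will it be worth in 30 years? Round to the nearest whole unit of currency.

£4,764,675

Periodic rate i = 0.114/4 = 0.0285; n = 30 × 4 = 120 periods.
163,500 × (1+0.0285)^120 = 163,500 × 29.141743 = 4,764,674.9788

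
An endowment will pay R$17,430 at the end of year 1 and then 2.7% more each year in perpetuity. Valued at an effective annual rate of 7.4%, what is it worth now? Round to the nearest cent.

R$370,851.06

PV = D₁/(r − g) = 17430/(0.074 − 0.027) = 370,851.0638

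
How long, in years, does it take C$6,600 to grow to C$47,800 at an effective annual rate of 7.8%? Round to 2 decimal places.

(1+i)^n = 47800/6600 = 7.24242, so n = ln 7.24242 / ln 1.078 = 26.3616 years

26.36 years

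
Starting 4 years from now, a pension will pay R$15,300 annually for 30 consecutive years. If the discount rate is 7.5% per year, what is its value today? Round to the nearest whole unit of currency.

Value one period before first payment (t=3): 15300 × [1 − (1+0.075)^(−30)] / 0.075 = 15300 × 11.810386 = 180,698.9099
Discount back 3 years: 180,698.9099 × (1+0.075)^(−3) = 180,698.9099 × 0.804961 = 145,455.4974

R$145,455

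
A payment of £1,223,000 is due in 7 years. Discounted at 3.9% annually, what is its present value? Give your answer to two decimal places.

PV = 1,223,000 / (1 + 0.039)^7 = 1,223,000 / 1.307100 = 935,659.0533

£935,659.05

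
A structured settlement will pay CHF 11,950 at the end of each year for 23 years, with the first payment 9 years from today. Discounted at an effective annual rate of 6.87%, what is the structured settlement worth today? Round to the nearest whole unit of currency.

Value one period before first payment (t=8): 11950 × [1 − (1+0.0687)^(−23)] / 0.0687 = 11950 × 11.398422 = 136,211.1469
Discount back 8 years: 136,211.1469 × (1+0.0687)^(−8) = 136,211.1469 × 0.587697 = 80,050.8918

CHF 80,051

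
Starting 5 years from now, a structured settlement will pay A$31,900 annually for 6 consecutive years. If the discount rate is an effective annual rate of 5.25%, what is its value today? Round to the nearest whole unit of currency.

Value one period before first payment (t=4): 31900 × [1 − (1+0.0525)^(−6)] / 0.0525 = 31900 × 5.035363 = 160,628.0746
PV₀ = 160,628.0746 / (1+0.0525)^4 = 160,628.0746 / 1.227124 = 130,898.0075

A$130,898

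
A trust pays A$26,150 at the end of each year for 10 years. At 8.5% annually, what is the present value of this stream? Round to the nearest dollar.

PV = 26150 × [1 − (1+0.085)^(−10)] / 0.085 = 26150 × 6.561348 = 171,579.2517

A$171,579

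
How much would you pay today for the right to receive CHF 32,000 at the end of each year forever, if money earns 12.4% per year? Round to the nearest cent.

PV = PMT / i = 32000 / 0.124 = 258,064.5161

CHF 258,064.52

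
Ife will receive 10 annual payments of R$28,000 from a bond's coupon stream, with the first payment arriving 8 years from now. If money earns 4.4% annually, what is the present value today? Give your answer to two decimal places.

PV at t=7 (ordinary 10-year annuity): 28000 × a(10|0.044) = 28000 × 7.951768 = 222,649.4929
Discount back 7 years: 222,649.4929 × (1+0.044)^(−7) = 222,649.4929 × 0.739770 = 164,709.3372

R$164,709.34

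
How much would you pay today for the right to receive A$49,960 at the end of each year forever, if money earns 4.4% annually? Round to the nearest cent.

A$1,135,454.55

PV = C/r = 49960/0.044 = 1,135,454.5455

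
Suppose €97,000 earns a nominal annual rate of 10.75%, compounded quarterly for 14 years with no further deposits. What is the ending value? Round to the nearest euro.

€428,308

Periodic rate i = 0.1075/4 = 0.026875; n = 14 × 4 = 56 periods.
FV = PV·(1+i)^n = 97,000 × 4.415547 = 428,308.0706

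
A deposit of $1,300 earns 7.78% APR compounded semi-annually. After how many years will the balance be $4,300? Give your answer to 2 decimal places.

Periodic rate i = 0.0778/2 = 0.0389.
(1+i)^n = 4300/1300 = 3.30769, so n = ln 3.30769 / ln 1.0389 = 31.3463 half-years
= 31.3463/2 years

15.67 years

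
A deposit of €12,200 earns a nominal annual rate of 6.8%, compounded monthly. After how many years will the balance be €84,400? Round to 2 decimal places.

28.52 years

Periodic rate i = 0.068/12 = 0.00566667.
n = ln(84400/12200) / ln(1+0.00566667) = ln(6.91803) / 0.005651 = 342.2835 months
= 342.2835/12 years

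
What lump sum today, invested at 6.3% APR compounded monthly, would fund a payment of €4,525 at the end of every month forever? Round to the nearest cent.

€861,904.76

Periodic rate i = 0.063/12 = 0.00525.
PV = C/r = 4525/0.00525 = 861,904.7619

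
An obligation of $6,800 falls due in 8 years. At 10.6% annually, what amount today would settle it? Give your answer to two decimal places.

$3,037.16

PV = FV·(1+i)^(−n) = 6,800 × 0.446641 = 3,037.1616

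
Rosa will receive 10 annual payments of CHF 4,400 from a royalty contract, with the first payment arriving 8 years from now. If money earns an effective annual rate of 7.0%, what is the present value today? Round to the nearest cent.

CHF 19,245.31

Value one period before first payment (t=7): 4400 × [1 − (1+0.07)^(−10)] / 0.07 = 4400 × 7.023582 = 30,903.7588
PV₀ = 30,903.7588 / (1+0.07)^7 = 30,903.7588 / 1.605781 = 19,245.3078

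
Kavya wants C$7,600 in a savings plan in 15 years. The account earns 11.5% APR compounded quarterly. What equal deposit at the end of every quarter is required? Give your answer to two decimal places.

C$48.80

Periodic rate i = 0.115/4 = 0.02875; n = 15 × 4 = 60 periods.
FV-annuity factor = 155.742862; PMT = 7600 / 155.742862 = 48.7984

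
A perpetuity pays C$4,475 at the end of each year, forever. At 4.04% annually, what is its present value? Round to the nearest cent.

PV = PMT / i = 4475 / 0.0404 = 110,767.3267

C$110,767.33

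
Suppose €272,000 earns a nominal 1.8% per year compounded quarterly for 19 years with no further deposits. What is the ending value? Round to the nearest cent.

Periodic rate i = 0.018/4 = 0.0045; n = 19 × 4 = 76 periods.
272,000 × (1+0.0045)^76 = 272,000 × 1.406681 = 382,617.1447

€382,617.14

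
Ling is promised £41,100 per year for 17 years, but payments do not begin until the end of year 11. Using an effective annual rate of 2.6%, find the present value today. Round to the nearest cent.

Value one period before first payment (t=10): 41100 × [1 − (1+0.026)^(−17)] / 0.026 = 41100 × 13.600371 = 558,975.2483
Discount back 10 years: 558,975.2483 × (1+0.026)^(−10) = 558,975.2483 × 0.773618 = 432,433.1406

£432,433.14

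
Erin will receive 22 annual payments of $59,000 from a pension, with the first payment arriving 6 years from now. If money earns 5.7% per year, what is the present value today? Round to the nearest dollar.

$552,803

Value one period before first payment (t=5): 59000 × [1 − (1+0.057)^(−22)] / 0.057 = 59000 × 12.362122 = 729,365.1961
Discount back 5 years: 729,365.1961 × (1+0.057)^(−5) = 729,365.1961 × 0.757923 = 552,802.6283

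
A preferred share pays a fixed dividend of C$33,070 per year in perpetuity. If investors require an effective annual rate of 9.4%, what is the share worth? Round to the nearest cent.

PV = C/r = 33070/0.094 = 351,808.5106

C$351,808.51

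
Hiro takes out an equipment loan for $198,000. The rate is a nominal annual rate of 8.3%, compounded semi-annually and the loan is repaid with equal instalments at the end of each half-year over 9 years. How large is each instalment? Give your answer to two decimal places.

i = 0.083/2 = 0.0415 per half-year; n = 9·2 = 18.
PMT = 198000 / ( [1 − (1+0.0415)^(−18)] / 0.0415 ) = 198000 / 12.506345 = 15,831.9641

$15,831.96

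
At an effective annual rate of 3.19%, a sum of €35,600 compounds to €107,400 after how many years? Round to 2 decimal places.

n = ln(107400/35600) / ln(1+0.0319) = ln(3.01685) / 0.031402 = 35.1641 years

35.16 years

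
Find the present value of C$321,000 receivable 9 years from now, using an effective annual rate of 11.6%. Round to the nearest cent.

C$119,543.86

PV = 321,000 / (1 + 0.116)^9 = 321,000 / 2.685207 = 119,543.8617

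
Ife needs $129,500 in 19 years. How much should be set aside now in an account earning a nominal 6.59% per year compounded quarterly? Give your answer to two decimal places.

With 4 periods per year: i = 0.016475, n = 76.
PV = 129,500 / (1 + 0.016475)^76 = 129,500 / 3.462178 = 37,404.2058

$37,404.21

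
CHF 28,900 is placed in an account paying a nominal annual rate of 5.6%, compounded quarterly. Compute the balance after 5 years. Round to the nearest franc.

CHF 38,164

Periodic rate i = 0.056/4 = 0.014; n = 5 × 4 = 20 periods.
FV = 28,900 × (1 + 0.014)^20 = 38,164.2685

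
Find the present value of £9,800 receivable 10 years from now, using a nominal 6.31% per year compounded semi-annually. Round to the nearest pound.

With 2 periods per year: i = 0.03155, n = 20.
PV = FV·(1+i)^(−n) = 9,800 × 0.537272 = 5,265.2671

£5,265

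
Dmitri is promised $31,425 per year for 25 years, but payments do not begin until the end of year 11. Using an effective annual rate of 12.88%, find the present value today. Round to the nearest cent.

Value one period before first payment (t=10): 31425 × [1 − (1+0.1288)^(−25)] / 0.1288 = 31425 × 7.388433 = 232,181.4955
Discount back 10 years: 232,181.4955 × (1+0.1288)^(−10) = 232,181.4955 × 0.297735 = 69,128.5738

$69,128.57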